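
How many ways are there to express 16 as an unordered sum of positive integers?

Counting exhaustively, 231 partitions satisfy the conditions.

231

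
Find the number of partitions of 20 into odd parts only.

There are too many to list fully; the first 12 (by largest part) are:
19,1
17,3
17,1,1,1
15,5
15,3,1,1
15,1,1,1,1,1
13,7
13,5,1,1
13,3,3,1
13,3,1,1,1,1
13,1,1,1,1,1,1,1
11,9
…and 52 more, for 64 total.

64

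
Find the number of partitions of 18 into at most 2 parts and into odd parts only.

5

Listing the qualifying partitions of 18:
17, 1
15, 3
13, 5
11, 7
9, 9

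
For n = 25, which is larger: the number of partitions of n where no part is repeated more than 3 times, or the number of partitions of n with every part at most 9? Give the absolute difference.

415

Partitions of 25 where no part is repeated more than 3 times: 876.
Partitions of 25 with every part at most 9: 1291.
|876 − 1291| = 415.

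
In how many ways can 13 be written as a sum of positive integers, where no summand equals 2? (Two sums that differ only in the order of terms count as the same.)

There are too many to list fully; the first 12 (by largest part) are:
13
12 + 1
11 + 1 + 1
10 + 3
10 + 1 + 1 + 1
9 + 4
9 + 3 + 1
9 + 1 + 1 + 1 + 1
8 + 5
8 + 4 + 1
8 + 3 + 1 + 1
8 + 1 + 1 + 1 + 1 + 1
…and 33 more, for 45 total.

45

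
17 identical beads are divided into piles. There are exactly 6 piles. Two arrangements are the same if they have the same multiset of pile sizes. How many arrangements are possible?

44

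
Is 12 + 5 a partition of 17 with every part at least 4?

Yes

The parts sum to 17, and the condition 'every summand is at least 4' holds.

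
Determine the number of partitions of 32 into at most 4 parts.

Enumerating by decreasing first part gives 351 partitions in all.

351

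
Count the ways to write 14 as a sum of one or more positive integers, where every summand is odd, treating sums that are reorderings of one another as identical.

22

Enumerating:
1,13
3,11
1,1,1,11
5,9
1,1,3,9
1,1,1,1,1,9
7,7
1,1,5,7
1,3,3,7
1,1,1,1,3,7
1,1,1,1,1,1,1,7
1,3,5,5
1,1,1,1,5,5
3,3,3,5
1,1,1,3,3,5
1,1,1,1,1,1,3,5
1,1,1,1,1,1,1,1,1,5
1,1,3,3,3,3
1,1,1,1,1,3,3,3
1,1,1,1,1,1,1,1,3,3
1,1,1,1,1,1,1,1,1,1,1,3
1,1,1,1,1,1,1,1,1,1,1,1,1,1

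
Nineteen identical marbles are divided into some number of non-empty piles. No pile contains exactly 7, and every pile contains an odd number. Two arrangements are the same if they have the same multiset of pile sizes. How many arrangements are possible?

There are too many to list fully; the first 12 (by largest part) are:
19
17, 1, 1
15, 3, 1
15, 1, 1, 1, 1
13, 5, 1
13, 3, 3
13, 3, 1, 1, 1
13, 1, 1, 1, 1, 1, 1
11, 5, 3
11, 5, 1, 1, 1
11, 3, 3, 1, 1
11, 3, 1, 1, 1, 1, 1
…and 27 more, for 39 total.

39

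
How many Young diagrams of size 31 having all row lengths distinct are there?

A full systematic count gives 340.

340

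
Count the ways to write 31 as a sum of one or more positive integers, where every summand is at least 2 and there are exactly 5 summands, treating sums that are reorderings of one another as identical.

221

There are 221 such partitions.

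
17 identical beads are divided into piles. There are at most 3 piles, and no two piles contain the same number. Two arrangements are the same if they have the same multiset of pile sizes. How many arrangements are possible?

Listing the qualifying partitions of 17:
17
16, 1
15, 2
14, 3
14, 2, 1
13, 4
13, 3, 1
12, 5
12, 4, 1
12, 3, 2
11, 6
11, 5, 1
11, 4, 2
10, 7
10, 6, 1
10, 5, 2
10, 4, 3
9, 8
9, 7, 1
9, 6, 2
9, 5, 3
8, 7, 2
8, 6, 3
8, 5, 4
7, 6, 4

25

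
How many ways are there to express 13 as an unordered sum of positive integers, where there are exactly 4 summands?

18

They are:
10 + 1 + 1 + 1
9 + 2 + 1 + 1
8 + 3 + 1 + 1
8 + 2 + 2 + 1
7 + 4 + 1 + 1
7 + 3 + 2 + 1
7 + 2 + 2 + 2
6 + 5 + 1 + 1
6 + 4 + 2 + 1
6 + 3 + 3 + 1
6 + 3 + 2 + 2
5 + 5 + 2 + 1
5 + 4 + 3 + 1
5 + 4 + 2 + 2
5 + 3 + 3 + 2
4 + 4 + 4 + 1
4 + 4 + 3 + 2
4 + 3 + 3 + 3
Counting gives 18.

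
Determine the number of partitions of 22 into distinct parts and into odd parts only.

8

The partitions of 22 that satisfy the conditions:
21,1
19,3
17,5
15,7
13,9
13,5,3,1
11,7,3,1
9,7,5,1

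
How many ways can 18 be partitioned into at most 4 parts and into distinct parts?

43

There are too many to list fully; the first 12 (by largest part) are:
18
17+1
16+2
15+3
15+2+1
14+4
14+3+1
13+5
13+4+1
13+3+2
12+6
12+5+1
…and 31 more, for 43 total.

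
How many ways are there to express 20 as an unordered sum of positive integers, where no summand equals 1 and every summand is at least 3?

49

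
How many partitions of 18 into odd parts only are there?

46

There are too many to list fully; the first 12 (by largest part) are:
17,1
15,3
15,1,1,1
13,5
13,3,1,1
13,1,1,1,1,1
11,7
11,5,1,1
11,3,3,1
11,3,1,1,1,1
11,1,1,1,1,1,1,1
9,9
…and 34 more, for 46 total.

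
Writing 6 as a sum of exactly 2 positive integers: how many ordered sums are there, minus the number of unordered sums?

Compositions: C(5,1) = 5.
Partitions of 6 into exactly 2 parts: 3.
Difference: 5 − 3 = 2.

2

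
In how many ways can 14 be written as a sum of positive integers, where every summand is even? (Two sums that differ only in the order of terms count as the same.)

15

Listing the qualifying partitions of 14:
14
2,12
4,10
2,2,10
6,8
2,4,8
2,2,2,8
2,6,6
4,4,6
2,2,4,6
2,2,2,2,6
2,4,4,4
2,2,2,4,4
2,2,2,2,2,4
2,2,2,2,2,2,2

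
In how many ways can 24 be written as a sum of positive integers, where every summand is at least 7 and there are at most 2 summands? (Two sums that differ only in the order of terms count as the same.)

7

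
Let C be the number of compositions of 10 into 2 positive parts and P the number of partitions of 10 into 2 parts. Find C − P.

4

Ordered (compositions into 2 parts): C(9,1) = 9.
Partitions of 10 into exactly 2 parts: 5.
Difference: 9 − 5 = 4.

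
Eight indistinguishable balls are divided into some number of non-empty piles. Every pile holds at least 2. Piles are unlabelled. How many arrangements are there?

7

Listing the qualifying partitions of 8:
8
2,6
3,5
4,4
2,2,4
2,3,3
2,2,2,2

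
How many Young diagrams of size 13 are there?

Enumerating by decreasing first part gives 101 partitions in all.

101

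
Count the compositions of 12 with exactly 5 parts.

330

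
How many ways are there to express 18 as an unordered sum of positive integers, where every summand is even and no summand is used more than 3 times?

22

The partitions of 18 that satisfy the conditions:
18
16,2
14,4
14,2,2
12,6
12,4,2
12,2,2,2
10,8
10,6,2
10,4,4
10,4,2,2
8,8,2
8,6,4
8,6,2,2
8,4,4,2
8,4,2,2,2
6,6,6
6,6,4,2
6,6,2,2,2
6,4,4,4
6,4,4,2,2
4,4,4,2,2,2
That's 22 in total.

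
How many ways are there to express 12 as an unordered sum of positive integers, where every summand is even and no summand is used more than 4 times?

10

Enumerating:
12
2, 10
4, 8
2, 2, 8
6, 6
2, 4, 6
2, 2, 2, 6
4, 4, 4
2, 2, 4, 4
2, 2, 2, 2, 4
That's 10 in total.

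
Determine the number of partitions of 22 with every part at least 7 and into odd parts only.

3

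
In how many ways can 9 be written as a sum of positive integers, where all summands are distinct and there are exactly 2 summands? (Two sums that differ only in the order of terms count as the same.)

Listing the qualifying partitions of 9:
1 + 8
2 + 7
3 + 6
4 + 5

4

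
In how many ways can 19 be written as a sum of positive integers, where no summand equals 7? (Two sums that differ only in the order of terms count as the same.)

There are 413 such partitions.

413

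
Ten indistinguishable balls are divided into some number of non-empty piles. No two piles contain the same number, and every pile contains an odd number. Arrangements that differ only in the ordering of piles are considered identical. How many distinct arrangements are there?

Enumerating:
1,9
3,7
Counting gives 2.

2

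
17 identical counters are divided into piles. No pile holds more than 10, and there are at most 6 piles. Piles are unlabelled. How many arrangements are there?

Direct enumeration gives 134 partitions.

134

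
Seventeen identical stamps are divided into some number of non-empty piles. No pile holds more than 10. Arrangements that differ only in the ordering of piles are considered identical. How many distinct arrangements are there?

267

Direct enumeration gives 267 partitions.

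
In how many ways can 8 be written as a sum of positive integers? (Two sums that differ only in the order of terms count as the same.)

22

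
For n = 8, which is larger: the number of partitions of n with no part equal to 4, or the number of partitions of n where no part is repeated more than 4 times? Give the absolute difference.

Partitions of 8 with no part equal to 4: 17.
Partitions of 8 where no part is repeated more than 4 times: 19.
|17 − 19| = 2.

2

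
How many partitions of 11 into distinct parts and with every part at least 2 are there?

7

Listing the qualifying partitions of 11:
11
9,2
8,3
7,4
6,5
6,3,2
5,4,2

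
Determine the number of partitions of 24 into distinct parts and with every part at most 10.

38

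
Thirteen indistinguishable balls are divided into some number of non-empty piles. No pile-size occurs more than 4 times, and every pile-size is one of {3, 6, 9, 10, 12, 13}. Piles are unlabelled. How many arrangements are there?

They are:
13
10+3

2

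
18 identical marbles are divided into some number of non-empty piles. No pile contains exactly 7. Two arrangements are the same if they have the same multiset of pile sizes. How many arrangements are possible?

329

Systematic enumeration (by largest part, then next-largest, …) yields 329.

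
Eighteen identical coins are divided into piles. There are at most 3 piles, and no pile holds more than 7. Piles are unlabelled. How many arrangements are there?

They are:
7,7,4
7,6,5
6,6,6
That's 3 in total.

3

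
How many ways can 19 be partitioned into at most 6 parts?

235

Systematic enumeration (by largest part, then next-largest, …) yields 235.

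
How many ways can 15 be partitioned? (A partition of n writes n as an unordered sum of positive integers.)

176

A full systematic count gives 176.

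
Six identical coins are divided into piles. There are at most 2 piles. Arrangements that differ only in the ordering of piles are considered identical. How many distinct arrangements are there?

4

Listing the qualifying partitions of 6:
6
5 + 1
4 + 2
3 + 3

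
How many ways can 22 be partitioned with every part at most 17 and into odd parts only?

86

Counting exhaustively, 86 partitions satisfy the conditions.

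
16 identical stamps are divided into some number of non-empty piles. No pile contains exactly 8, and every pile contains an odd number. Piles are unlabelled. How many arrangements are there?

32

There are too many to list fully; the first 12 (by largest part) are:
15 + 1
13 + 3
13 + 1 + 1 + 1
11 + 5
11 + 3 + 1 + 1
11 + 1 + 1 + 1 + 1 + 1
9 + 7
9 + 5 + 1 + 1
9 + 3 + 3 + 1
9 + 3 + 1 + 1 + 1 + 1
9 + 1 + 1 + 1 + 1 + 1 + 1 + 1
7 + 7 + 1 + 1
…and 20 more, for 32 total.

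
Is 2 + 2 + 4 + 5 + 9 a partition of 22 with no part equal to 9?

The parts sum to 22, and the condition 'no summand equals 9' is violated.

No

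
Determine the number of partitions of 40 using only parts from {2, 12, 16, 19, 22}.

They are:
22+16+2
22+12+2+2+2
22+2+2+2+2+2+2+2+2+2
19+19+2
16+16+2+2+2+2
16+12+12
16+12+2+2+2+2+2+2
16+2+2+2+2+2+2+2+2+2+2+2+2
12+12+12+2+2
12+12+2+2+2+2+2+2+2+2
12+2+2+2+2+2+2+2+2+2+2+2+2+2+2
2+2+2+2+2+2+2+2+2+2+2+2+2+2+2+2+2+2+2+2

12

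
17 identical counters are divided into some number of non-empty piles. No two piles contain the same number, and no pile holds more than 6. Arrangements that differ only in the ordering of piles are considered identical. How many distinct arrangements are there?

Enumerating:
6 + 5 + 4 + 2
6 + 5 + 3 + 2 + 1
That's 2 in total.

2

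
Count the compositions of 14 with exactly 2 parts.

Equivalently, choose which 1 of the 13 gaps become plus signs: C(13,1) = 13.

13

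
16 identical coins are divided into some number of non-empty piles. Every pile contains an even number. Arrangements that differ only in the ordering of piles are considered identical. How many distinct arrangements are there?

22

Enumerating:
16
14 + 2
12 + 4
12 + 2 + 2
10 + 6
10 + 4 + 2
10 + 2 + 2 + 2
8 + 8
8 + 6 + 2
8 + 4 + 4
8 + 4 + 2 + 2
8 + 2 + 2 + 2 + 2
6 + 6 + 4
6 + 6 + 2 + 2
6 + 4 + 4 + 2
6 + 4 + 2 + 2 + 2
6 + 2 + 2 + 2 + 2 + 2
4 + 4 + 4 + 4
4 + 4 + 4 + 2 + 2
4 + 4 + 2 + 2 + 2 + 2
4 + 2 + 2 + 2 + 2 + 2 + 2
2 + 2 + 2 + 2 + 2 + 2 + 2 + 2
That's 22 in total.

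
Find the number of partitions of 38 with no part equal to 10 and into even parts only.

355

Counting exhaustively, 355 partitions satisfy the conditions.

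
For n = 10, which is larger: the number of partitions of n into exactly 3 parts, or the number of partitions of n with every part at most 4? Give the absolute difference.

Partitions of 10 into exactly 3 parts: 8.
Partitions of 10 with every part at most 4: 23.
|8 − 23| = 15.

15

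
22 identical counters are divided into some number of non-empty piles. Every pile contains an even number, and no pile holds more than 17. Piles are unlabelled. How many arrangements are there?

A partial list (first 12 by largest part):
16,6
16,4,2
16,2,2,2
14,8
14,6,2
14,4,4
14,4,2,2
14,2,2,2,2
12,10
12,8,2
12,6,4
12,6,2,2
…and 40 more, for 52 total.

52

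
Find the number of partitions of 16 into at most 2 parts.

9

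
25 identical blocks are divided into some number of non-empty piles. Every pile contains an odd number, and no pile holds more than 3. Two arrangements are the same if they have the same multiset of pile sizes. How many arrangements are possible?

9

They are:
3 + 3 + 3 + 3 + 3 + 3 + 3 + 3 + 1
3 + 3 + 3 + 3 + 3 + 3 + 3 + 1 + 1 + 1 + 1
3 + 3 + 3 + 3 + 3 + 3 + 1 + 1 + 1 + 1 + 1 + 1 + 1
3 + 3 + 3 + 3 + 3 + 1 + 1 + 1 + 1 + 1 + 1 + 1 + 1 + 1 + 1
3 + 3 + 3 + 3 + 1 + 1 + 1 + 1 + 1 + 1 + 1 + 1 + 1 + 1 + 1 + 1 + 1
3 + 3 + 3 + 1 + 1 + 1 + 1 + 1 + 1 + 1 + 1 + 1 + 1 + 1 + 1 + 1 + 1 + 1 + 1
3 + 3 + 1 + 1 + 1 + 1 + 1 + 1 + 1 + 1 + 1 + 1 + 1 + 1 + 1 + 1 + 1 + 1 + 1 + 1 + 1
3 + 1 + 1 + 1 + 1 + 1 + 1 + 1 + 1 + 1 + 1 + 1 + 1 + 1 + 1 + 1 + 1 + 1 + 1 + 1 + 1 + 1 + 1
1 + 1 + 1 + 1 + 1 + 1 + 1 + 1 + 1 + 1 + 1 + 1 + 1 + 1 + 1 + 1 + 1 + 1 + 1 + 1 + 1 + 1 + 1 + 1 + 1
Counting gives 9.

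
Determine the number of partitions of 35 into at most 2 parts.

18

Enumerating:
35
34 + 1
33 + 2
32 + 3
31 + 4
30 + 5
29 + 6
28 + 7
27 + 8
26 + 9
25 + 10
24 + 11
23 + 12
22 + 13
21 + 14
20 + 15
19 + 16
18 + 17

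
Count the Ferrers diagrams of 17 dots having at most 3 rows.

There are too many to list fully; the first 12 (by largest part) are:
17
1, 16
2, 15
1, 1, 15
3, 14
1, 2, 14
4, 13
1, 3, 13
2, 2, 13
5, 12
1, 4, 12
2, 3, 12
…and 21 more, for 33 total.

33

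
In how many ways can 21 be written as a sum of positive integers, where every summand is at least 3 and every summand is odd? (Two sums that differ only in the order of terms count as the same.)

12

They are:
21
15,3,3
13,5,3
11,7,3
11,5,5
9,9,3
9,7,5
9,3,3,3,3
7,7,7
7,5,3,3,3
5,5,5,3,3
3,3,3,3,3,3,3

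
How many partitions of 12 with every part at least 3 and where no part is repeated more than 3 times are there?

They are:
12
9,3
8,4
7,5
6,6
6,3,3
5,4,3
4,4,4
That's 8 in total.

8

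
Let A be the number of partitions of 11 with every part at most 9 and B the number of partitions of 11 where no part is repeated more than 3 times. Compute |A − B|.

16

Partitions of 11 with every part at most 9: 54.
Partitions of 11 where no part is repeated more than 3 times: 38.
|54 − 38| = 16.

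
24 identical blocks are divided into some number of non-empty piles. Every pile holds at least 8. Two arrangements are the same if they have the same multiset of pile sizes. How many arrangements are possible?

7

The partitions of 24 that satisfy the conditions:
24
16 + 8
15 + 9
14 + 10
13 + 11
12 + 12
8 + 8 + 8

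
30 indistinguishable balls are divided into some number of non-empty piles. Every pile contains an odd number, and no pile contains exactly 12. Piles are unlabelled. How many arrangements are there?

Systematic enumeration (by largest part, then next-largest, …) yields 296.

296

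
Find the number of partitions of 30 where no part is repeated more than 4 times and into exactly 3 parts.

75

Direct enumeration gives 75 partitions.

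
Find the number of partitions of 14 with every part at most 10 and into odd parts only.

19

Enumerating:
9, 5
9, 3, 1, 1
9, 1, 1, 1, 1, 1
7, 7
7, 5, 1, 1
7, 3, 3, 1
7, 3, 1, 1, 1, 1
7, 1, 1, 1, 1, 1, 1, 1
5, 5, 3, 1
5, 5, 1, 1, 1, 1
5, 3, 3, 3
5, 3, 3, 1, 1, 1
5, 3, 1, 1, 1, 1, 1, 1
5, 1, 1, 1, 1, 1, 1, 1, 1, 1
3, 3, 3, 3, 1, 1
3, 3, 3, 1, 1, 1, 1, 1
3, 3, 1, 1, 1, 1, 1, 1, 1, 1
3, 1, 1, 1, 1, 1, 1, 1, 1, 1, 1, 1
1, 1, 1, 1, 1, 1, 1, 1, 1, 1, 1, 1, 1, 1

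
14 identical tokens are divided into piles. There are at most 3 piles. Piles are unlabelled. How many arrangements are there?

24

Listing the qualifying partitions of 14:
14
1 + 13
2 + 12
1 + 1 + 12
3 + 11
1 + 2 + 11
4 + 10
1 + 3 + 10
2 + 2 + 10
5 + 9
1 + 4 + 9
2 + 3 + 9
6 + 8
1 + 5 + 8
2 + 4 + 8
3 + 3 + 8
7 + 7
1 + 6 + 7
2 + 5 + 7
3 + 4 + 7
2 + 6 + 6
3 + 5 + 6
4 + 4 + 6
4 + 5 + 5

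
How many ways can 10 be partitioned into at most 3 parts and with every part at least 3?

They are:
10
7,3
6,4
5,5
4,3,3

5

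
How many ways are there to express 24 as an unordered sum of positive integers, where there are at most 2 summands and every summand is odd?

The partitions of 24 that satisfy the conditions:
23 + 1
21 + 3
19 + 5
17 + 7
15 + 9
13 + 11
That's 6 in total.

6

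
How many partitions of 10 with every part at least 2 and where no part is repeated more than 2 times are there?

10

The partitions of 10 that satisfy the conditions:
10
8, 2
7, 3
6, 4
6, 2, 2
5, 5
5, 3, 2
4, 4, 2
4, 3, 3
3, 3, 2, 2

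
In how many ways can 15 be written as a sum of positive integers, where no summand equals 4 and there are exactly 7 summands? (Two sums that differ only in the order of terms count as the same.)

The partitions of 15 that satisfy the conditions:
1+1+1+1+1+1+9
1+1+1+1+1+2+8
1+1+1+1+1+3+7
1+1+1+1+2+2+7
1+1+1+1+2+3+6
1+1+1+2+2+2+6
1+1+1+1+1+5+5
1+1+1+1+3+3+5
1+1+1+2+2+3+5
1+1+2+2+2+2+5
1+1+1+3+3+3+3
1+1+2+2+3+3+3
1+2+2+2+2+3+3
2+2+2+2+2+2+3

14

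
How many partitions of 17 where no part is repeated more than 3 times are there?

166

A full systematic count gives 166.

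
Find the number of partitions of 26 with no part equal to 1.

478

Systematic enumeration (by largest part, then next-largest, …) yields 478.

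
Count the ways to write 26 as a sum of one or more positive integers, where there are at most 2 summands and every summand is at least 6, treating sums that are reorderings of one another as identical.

9

Listing the qualifying partitions of 26:
26
20+6
19+7
18+8
17+9
16+10
15+11
14+12
13+13
Counting gives 9.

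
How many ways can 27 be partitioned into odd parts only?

Counting exhaustively, 192 partitions satisfy the conditions.

192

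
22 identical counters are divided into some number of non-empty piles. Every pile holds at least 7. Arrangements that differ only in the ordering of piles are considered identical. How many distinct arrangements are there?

The partitions of 22 that satisfy the conditions:
22
7, 15
8, 14
9, 13
10, 12
11, 11
7, 7, 8
That's 7 in total.

7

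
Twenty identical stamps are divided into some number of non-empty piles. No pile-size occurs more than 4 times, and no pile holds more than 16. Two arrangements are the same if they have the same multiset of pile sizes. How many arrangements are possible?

402

A full systematic count gives 402.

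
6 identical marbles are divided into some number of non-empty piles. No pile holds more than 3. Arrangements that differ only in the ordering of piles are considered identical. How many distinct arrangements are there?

They are:
3+3
1+2+3
1+1+1+3
2+2+2
1+1+2+2
1+1+1+1+2
1+1+1+1+1+1

7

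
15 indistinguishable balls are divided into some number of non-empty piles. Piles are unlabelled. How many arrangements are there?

Direct enumeration gives 176 partitions.

176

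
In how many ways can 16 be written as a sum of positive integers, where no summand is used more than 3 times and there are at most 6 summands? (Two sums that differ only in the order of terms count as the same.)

120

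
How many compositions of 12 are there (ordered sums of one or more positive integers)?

2048

The number of compositions of n is 2^(n−1); here 2^11 = 2048.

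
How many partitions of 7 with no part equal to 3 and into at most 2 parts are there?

They are:
7
6+1
5+2

3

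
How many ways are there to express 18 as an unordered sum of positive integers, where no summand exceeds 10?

There are 340 such partitions.

340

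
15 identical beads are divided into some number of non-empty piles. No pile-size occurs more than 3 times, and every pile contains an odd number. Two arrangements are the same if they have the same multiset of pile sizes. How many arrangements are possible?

13

Enumerating:
15
13,1,1
11,3,1
9,5,1
9,3,3
9,3,1,1,1
7,7,1
7,5,3
7,5,1,1,1
7,3,3,1,1
5,5,5
5,5,3,1,1
5,3,3,3,1
Counting gives 13.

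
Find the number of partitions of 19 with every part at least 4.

18

Listing the qualifying partitions of 19:
19
15+4
14+5
13+6
12+7
11+8
11+4+4
10+9
10+5+4
9+6+4
9+5+5
8+7+4
8+6+5
7+7+5
7+6+6
7+4+4+4
6+5+4+4
5+5+5+4
That's 18 in total.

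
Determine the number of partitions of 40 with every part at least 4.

Systematic enumeration (by largest part, then next-largest, …) yields 688.

688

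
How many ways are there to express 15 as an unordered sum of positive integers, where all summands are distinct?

A partial list (first 12 by largest part):
15
14 + 1
13 + 2
12 + 3
12 + 2 + 1
11 + 4
11 + 3 + 1
10 + 5
10 + 4 + 1
10 + 3 + 2
9 + 6
9 + 5 + 1
…and 15 more, for 27 total.

27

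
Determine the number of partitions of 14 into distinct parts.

They are:
14
13, 1
12, 2
11, 3
11, 2, 1
10, 4
10, 3, 1
9, 5
9, 4, 1
9, 3, 2
8, 6
8, 5, 1
8, 4, 2
8, 3, 2, 1
7, 6, 1
7, 5, 2
7, 4, 3
7, 4, 2, 1
6, 5, 3
6, 5, 2, 1
6, 4, 3, 1
5, 4, 3, 2
Counting gives 22.

22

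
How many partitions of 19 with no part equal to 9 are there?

448

A full systematic count gives 448.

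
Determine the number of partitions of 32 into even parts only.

231

Systematic enumeration (by largest part, then next-largest, …) yields 231.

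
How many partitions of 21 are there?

792

There are 792 such partitions.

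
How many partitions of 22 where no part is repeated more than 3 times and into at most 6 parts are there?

361

Enumerating by decreasing first part gives 361 partitions in all.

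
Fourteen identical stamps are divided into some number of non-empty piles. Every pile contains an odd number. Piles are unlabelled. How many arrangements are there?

22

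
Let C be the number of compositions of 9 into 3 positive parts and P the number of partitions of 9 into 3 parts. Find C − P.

Ordered (compositions into 3 parts): C(8,2) = 28.
Unordered (partitions into 3 parts): 7.
Difference: 28 − 7 = 21.

21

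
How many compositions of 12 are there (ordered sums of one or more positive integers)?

2048

There are 11 gaps and each independently is a cut or not, giving 2^11 = 2048.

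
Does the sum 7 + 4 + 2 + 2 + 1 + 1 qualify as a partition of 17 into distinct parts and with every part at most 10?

No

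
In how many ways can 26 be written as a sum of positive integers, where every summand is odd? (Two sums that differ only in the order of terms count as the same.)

Enumerating by decreasing first part gives 165 partitions in all.

165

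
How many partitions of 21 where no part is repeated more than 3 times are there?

395

There are 395 such partitions.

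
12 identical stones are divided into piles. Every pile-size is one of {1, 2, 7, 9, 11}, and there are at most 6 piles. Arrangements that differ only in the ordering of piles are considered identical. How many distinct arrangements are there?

7

Listing the qualifying partitions of 12:
11+1
9+2+1
9+1+1+1
7+2+2+1
7+2+1+1+1
7+1+1+1+1+1
2+2+2+2+2+2
That's 7 in total.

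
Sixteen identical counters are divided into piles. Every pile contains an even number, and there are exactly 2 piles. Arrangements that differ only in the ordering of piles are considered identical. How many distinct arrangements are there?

They are:
2,14
4,12
6,10
8,8
Counting gives 4.

4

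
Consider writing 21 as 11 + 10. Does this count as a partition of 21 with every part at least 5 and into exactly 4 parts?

No

The parts sum to 21, and the condition 'there are exactly 4 summands' is violated.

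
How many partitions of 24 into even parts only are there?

Counting exhaustively, 77 partitions satisfy the conditions.

77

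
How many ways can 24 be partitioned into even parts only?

A full systematic count gives 77.

77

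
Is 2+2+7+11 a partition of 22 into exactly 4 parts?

Yes

The parts sum to 22, and the condition 'there are exactly 4 summands' holds.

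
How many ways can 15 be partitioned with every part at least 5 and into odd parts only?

Listing the qualifying partitions of 15:
15
5 + 5 + 5
Counting gives 2.

2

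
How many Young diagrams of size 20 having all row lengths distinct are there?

64

There are too many to list fully; the first 12 (by largest part) are:
20
19, 1
18, 2
17, 3
17, 2, 1
16, 4
16, 3, 1
15, 5
15, 4, 1
15, 3, 2
14, 6
14, 5, 1
…and 52 more, for 64 total.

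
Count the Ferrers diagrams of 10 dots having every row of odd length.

Enumerating:
1 + 9
3 + 7
1 + 1 + 1 + 7
5 + 5
1 + 1 + 3 + 5
1 + 1 + 1 + 1 + 1 + 5
1 + 3 + 3 + 3
1 + 1 + 1 + 1 + 3 + 3
1 + 1 + 1 + 1 + 1 + 1 + 1 + 3
1 + 1 + 1 + 1 + 1 + 1 + 1 + 1 + 1 + 1

10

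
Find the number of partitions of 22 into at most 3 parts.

52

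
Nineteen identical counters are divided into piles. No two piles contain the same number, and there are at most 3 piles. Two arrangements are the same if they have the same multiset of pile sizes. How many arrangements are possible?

31

A partial list (first 12 by largest part):
19
1 + 18
2 + 17
3 + 16
1 + 2 + 16
4 + 15
1 + 3 + 15
5 + 14
1 + 4 + 14
2 + 3 + 14
6 + 13
1 + 5 + 13
…and 19 more, for 31 total.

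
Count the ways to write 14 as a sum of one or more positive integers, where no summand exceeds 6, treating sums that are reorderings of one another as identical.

90

Enumerating by decreasing first part gives 90 partitions in all.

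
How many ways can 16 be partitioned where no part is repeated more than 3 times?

132

Enumerating by decreasing first part gives 132 partitions in all.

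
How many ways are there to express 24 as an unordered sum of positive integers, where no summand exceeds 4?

A full systematic count gives 169.

169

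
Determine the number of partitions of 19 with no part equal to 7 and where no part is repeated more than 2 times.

Enumerating by decreasing first part gives 127 partitions in all.

127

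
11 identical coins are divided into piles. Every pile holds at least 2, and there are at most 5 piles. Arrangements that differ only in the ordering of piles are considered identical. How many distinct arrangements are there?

14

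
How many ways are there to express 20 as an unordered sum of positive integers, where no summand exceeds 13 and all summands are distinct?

A partial list (first 12 by largest part):
13 + 7
13 + 6 + 1
13 + 5 + 2
13 + 4 + 3
13 + 4 + 2 + 1
12 + 8
12 + 7 + 1
12 + 6 + 2
12 + 5 + 3
12 + 5 + 2 + 1
12 + 4 + 3 + 1
11 + 9
…and 38 more, for 50 total.

50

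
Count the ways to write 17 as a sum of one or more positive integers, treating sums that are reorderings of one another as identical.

297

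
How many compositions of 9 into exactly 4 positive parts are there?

56

Place 3 bars in the 8 internal gaps of a row of 9 dots: C(8,3) = 56.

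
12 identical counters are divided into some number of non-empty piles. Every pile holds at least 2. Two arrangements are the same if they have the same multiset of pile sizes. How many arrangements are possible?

Enumerating:
12
2, 10
3, 9
4, 8
2, 2, 8
5, 7
2, 3, 7
6, 6
2, 4, 6
3, 3, 6
2, 2, 2, 6
2, 5, 5
3, 4, 5
2, 2, 3, 5
4, 4, 4
2, 2, 4, 4
2, 3, 3, 4
2, 2, 2, 2, 4
3, 3, 3, 3
2, 2, 2, 3, 3
2, 2, 2, 2, 2, 2
That's 21 in total.

21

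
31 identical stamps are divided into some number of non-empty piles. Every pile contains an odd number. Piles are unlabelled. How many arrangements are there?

340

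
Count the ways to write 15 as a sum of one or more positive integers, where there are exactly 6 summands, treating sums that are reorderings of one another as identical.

A partial list (first 12 by largest part):
10 + 1 + 1 + 1 + 1 + 1
9 + 2 + 1 + 1 + 1 + 1
8 + 3 + 1 + 1 + 1 + 1
8 + 2 + 2 + 1 + 1 + 1
7 + 4 + 1 + 1 + 1 + 1
7 + 3 + 2 + 1 + 1 + 1
7 + 2 + 2 + 2 + 1 + 1
6 + 5 + 1 + 1 + 1 + 1
6 + 4 + 2 + 1 + 1 + 1
6 + 3 + 3 + 1 + 1 + 1
6 + 3 + 2 + 2 + 1 + 1
6 + 2 + 2 + 2 + 2 + 1
…and 14 more, for 26 total.

26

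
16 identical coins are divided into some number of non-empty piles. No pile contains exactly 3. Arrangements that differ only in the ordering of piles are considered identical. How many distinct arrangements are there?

130

Systematic enumeration (by largest part, then next-largest, …) yields 130.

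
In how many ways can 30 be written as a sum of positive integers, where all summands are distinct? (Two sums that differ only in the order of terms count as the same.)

296

Enumerating by decreasing first part gives 296 partitions in all.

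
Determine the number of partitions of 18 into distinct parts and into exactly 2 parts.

They are:
1+17
2+16
3+15
4+14
5+13
6+12
7+11
8+10
That's 8 in total.

8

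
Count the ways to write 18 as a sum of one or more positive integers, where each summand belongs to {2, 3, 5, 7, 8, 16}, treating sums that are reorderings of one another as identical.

Enumerating:
16, 2
8, 8, 2
8, 7, 3
8, 5, 5
8, 5, 3, 2
8, 3, 3, 2, 2
8, 2, 2, 2, 2, 2
7, 7, 2, 2
7, 5, 3, 3
7, 5, 2, 2, 2
7, 3, 3, 3, 2
7, 3, 2, 2, 2, 2
5, 5, 5, 3
5, 5, 3, 3, 2
5, 5, 2, 2, 2, 2
5, 3, 3, 3, 2, 2
5, 3, 2, 2, 2, 2, 2
3, 3, 3, 3, 3, 3
3, 3, 3, 3, 2, 2, 2
3, 3, 2, 2, 2, 2, 2, 2
2, 2, 2, 2, 2, 2, 2, 2, 2
That's 21 in total.

21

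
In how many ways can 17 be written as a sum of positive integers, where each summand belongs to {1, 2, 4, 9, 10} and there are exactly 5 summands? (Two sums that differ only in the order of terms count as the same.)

5

Listing the qualifying partitions of 17:
10,4,1,1,1
10,2,2,2,1
9,4,2,1,1
9,2,2,2,2
4,4,4,4,1
Counting gives 5.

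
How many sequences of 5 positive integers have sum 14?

715

By stars and bars with positive parts, the count is C(13,4) = 715.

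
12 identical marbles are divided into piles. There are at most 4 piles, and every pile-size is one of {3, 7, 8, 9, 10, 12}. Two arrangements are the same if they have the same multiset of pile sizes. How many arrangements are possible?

3

The partitions of 12 that satisfy the conditions:
12
9,3
3,3,3,3
That's 3 in total.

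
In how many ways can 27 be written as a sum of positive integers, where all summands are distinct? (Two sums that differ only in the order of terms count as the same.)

192

Counting exhaustively, 192 partitions satisfy the conditions.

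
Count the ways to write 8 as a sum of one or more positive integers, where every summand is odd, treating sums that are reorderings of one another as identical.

6

Enumerating:
7, 1
5, 3
5, 1, 1, 1
3, 3, 1, 1
3, 1, 1, 1, 1, 1
1, 1, 1, 1, 1, 1, 1, 1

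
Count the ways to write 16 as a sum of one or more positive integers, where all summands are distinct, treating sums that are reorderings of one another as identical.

There are too many to list fully; the first 12 (by largest part) are:
16
1 + 15
2 + 14
3 + 13
1 + 2 + 13
4 + 12
1 + 3 + 12
5 + 11
1 + 4 + 11
2 + 3 + 11
6 + 10
1 + 5 + 10
…and 20 more, for 32 total.

32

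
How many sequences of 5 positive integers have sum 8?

Equivalently, choose which 4 of the 7 gaps become plus signs: C(7,4) = 35.

35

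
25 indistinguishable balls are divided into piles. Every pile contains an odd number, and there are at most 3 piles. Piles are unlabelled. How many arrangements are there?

The partitions of 25 that satisfy the conditions:
25
23 + 1 + 1
21 + 3 + 1
19 + 5 + 1
19 + 3 + 3
17 + 7 + 1
17 + 5 + 3
15 + 9 + 1
15 + 7 + 3
15 + 5 + 5
13 + 11 + 1
13 + 9 + 3
13 + 7 + 5
11 + 11 + 3
11 + 9 + 5
11 + 7 + 7
9 + 9 + 7

17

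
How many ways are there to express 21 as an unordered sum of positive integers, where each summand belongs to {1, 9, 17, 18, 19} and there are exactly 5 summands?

2

The partitions of 21 that satisfy the conditions:
17+1+1+1+1
9+9+1+1+1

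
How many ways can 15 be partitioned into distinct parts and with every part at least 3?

Listing the qualifying partitions of 15:
15
12,3
11,4
10,5
9,6
8,7
8,4,3
7,5,3
6,5,4
That's 9 in total.

9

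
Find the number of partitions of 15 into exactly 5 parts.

30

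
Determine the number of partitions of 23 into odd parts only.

Direct enumeration gives 104 partitions.

104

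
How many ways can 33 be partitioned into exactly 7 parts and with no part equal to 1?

Direct enumeration gives 300 partitions.

300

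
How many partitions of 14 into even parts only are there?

They are:
14
12, 2
10, 4
10, 2, 2
8, 6
8, 4, 2
8, 2, 2, 2
6, 6, 2
6, 4, 4
6, 4, 2, 2
6, 2, 2, 2, 2
4, 4, 4, 2
4, 4, 2, 2, 2
4, 2, 2, 2, 2, 2
2, 2, 2, 2, 2, 2, 2
That's 15 in total.

15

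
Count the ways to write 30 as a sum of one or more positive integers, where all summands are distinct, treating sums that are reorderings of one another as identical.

A full systematic count gives 296.

296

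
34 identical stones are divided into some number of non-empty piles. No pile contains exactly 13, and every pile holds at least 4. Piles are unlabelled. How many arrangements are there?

242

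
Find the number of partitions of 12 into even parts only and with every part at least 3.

4

The partitions of 12 that satisfy the conditions:
12
8, 4
6, 6
4, 4, 4
That's 4 in total.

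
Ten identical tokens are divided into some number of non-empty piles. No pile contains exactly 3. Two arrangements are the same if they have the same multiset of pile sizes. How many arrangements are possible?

27

There are too many to list fully; the first 12 (by largest part) are:
10
9 + 1
8 + 2
8 + 1 + 1
7 + 2 + 1
7 + 1 + 1 + 1
6 + 4
6 + 2 + 2
6 + 2 + 1 + 1
6 + 1 + 1 + 1 + 1
5 + 5
5 + 4 + 1
…and 15 more, for 27 total.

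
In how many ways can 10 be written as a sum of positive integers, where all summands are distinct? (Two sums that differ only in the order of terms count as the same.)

Enumerating:
10
9, 1
8, 2
7, 3
7, 2, 1
6, 4
6, 3, 1
5, 4, 1
5, 3, 2
4, 3, 2, 1
Counting gives 10.

10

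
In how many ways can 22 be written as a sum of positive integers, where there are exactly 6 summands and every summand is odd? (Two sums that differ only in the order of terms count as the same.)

20

The partitions of 22 that satisfy the conditions:
17,1,1,1,1,1
15,3,1,1,1,1
13,5,1,1,1,1
13,3,3,1,1,1
11,7,1,1,1,1
11,5,3,1,1,1
11,3,3,3,1,1
9,9,1,1,1,1
9,7,3,1,1,1
9,5,5,1,1,1
9,5,3,3,1,1
9,3,3,3,3,1
7,7,5,1,1,1
7,7,3,3,1,1
7,5,5,3,1,1
7,5,3,3,3,1
7,3,3,3,3,3
5,5,5,5,1,1
5,5,5,3,3,1
5,5,3,3,3,3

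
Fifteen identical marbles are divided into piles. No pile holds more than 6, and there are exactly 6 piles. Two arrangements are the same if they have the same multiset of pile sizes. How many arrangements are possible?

19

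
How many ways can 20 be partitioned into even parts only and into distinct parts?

The partitions of 20 that satisfy the conditions:
20
18+2
16+4
14+6
14+4+2
12+8
12+6+2
10+8+2
10+6+4
8+6+4+2

10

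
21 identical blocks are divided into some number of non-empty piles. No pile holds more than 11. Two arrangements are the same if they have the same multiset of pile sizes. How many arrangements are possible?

Direct enumeration gives 695 partitions.

695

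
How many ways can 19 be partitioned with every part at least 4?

18

They are:
19
4, 15
5, 14
6, 13
7, 12
8, 11
4, 4, 11
9, 10
4, 5, 10
4, 6, 9
5, 5, 9
4, 7, 8
5, 6, 8
5, 7, 7
6, 6, 7
4, 4, 4, 7
4, 4, 5, 6
4, 5, 5, 5
That's 18 in total.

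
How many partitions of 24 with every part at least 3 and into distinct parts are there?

38

A partial list (first 12 by largest part):
24
21, 3
20, 4
19, 5
18, 6
17, 7
17, 4, 3
16, 8
16, 5, 3
15, 9
15, 6, 3
15, 5, 4
…and 26 more, for 38 total.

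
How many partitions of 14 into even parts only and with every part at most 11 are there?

13

Enumerating:
10 + 4
10 + 2 + 2
8 + 6
8 + 4 + 2
8 + 2 + 2 + 2
6 + 6 + 2
6 + 4 + 4
6 + 4 + 2 + 2
6 + 2 + 2 + 2 + 2
4 + 4 + 4 + 2
4 + 4 + 2 + 2 + 2
4 + 2 + 2 + 2 + 2 + 2
2 + 2 + 2 + 2 + 2 + 2 + 2
That's 13 in total.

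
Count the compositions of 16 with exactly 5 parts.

1365

By stars and bars with positive parts, the count is C(15,4) = 1365.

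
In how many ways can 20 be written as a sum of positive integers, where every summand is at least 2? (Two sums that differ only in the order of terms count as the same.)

Enumerating by decreasing first part gives 137 partitions in all.

137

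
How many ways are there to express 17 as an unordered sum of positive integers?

There are 297 such partitions.

297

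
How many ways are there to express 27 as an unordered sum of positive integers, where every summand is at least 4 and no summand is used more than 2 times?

There are too many to list fully; the first 12 (by largest part) are:
27
4, 23
5, 22
6, 21
7, 20
8, 19
4, 4, 19
9, 18
4, 5, 18
10, 17
4, 6, 17
5, 5, 17
…and 53 more, for 65 total.

65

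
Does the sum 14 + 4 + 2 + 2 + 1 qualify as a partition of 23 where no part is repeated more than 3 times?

Yes

The parts sum to 23, and the condition 'no summand is used more than 3 times' holds.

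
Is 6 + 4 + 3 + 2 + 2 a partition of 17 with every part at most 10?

Yes

The parts sum to 17, and the condition 'no summand exceeds 10' holds.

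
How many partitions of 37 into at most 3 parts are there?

A full systematic count gives 133.

133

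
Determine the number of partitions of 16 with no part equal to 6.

189

Counting exhaustively, 189 partitions satisfy the conditions.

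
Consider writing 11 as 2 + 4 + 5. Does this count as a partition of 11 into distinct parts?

Yes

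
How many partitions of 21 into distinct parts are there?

A full systematic count gives 76.

76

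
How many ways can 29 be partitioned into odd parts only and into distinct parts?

17

The partitions of 29 that satisfy the conditions:
29
25, 3, 1
23, 5, 1
21, 7, 1
21, 5, 3
19, 9, 1
19, 7, 3
17, 11, 1
17, 9, 3
17, 7, 5
15, 13, 1
15, 11, 3
15, 9, 5
13, 11, 5
13, 9, 7
13, 7, 5, 3, 1
11, 9, 5, 3, 1
That's 17 in total.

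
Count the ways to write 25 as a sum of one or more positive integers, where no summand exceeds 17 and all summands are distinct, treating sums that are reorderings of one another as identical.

123

Systematic enumeration (by largest part, then next-largest, …) yields 123.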